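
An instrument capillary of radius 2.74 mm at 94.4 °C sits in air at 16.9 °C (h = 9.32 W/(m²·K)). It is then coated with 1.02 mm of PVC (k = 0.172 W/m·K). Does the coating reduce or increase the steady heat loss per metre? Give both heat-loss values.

increases: 12.4 → 16.0 W/m

Critical radius for a cylinder: r_cr = k/h = 0.0185 m = 1.85 cm.
Outer radius after coating: r₂ = 0.00274 + 0.00102 = 0.00376 m.
Since r₁ < r_cr and r₂ ≤ r_cr, the coating moves toward the maximum at r_cr — heat loss rises.
Bare: R = 1/(2πr₁h) = 6.232 m·K/W; Q = 77.5/6.232 = 12.4 W/m.
Coated: R = R_cond + R_conv = 4.835 m·K/W; Q = 77.5/4.835 = 16.0 W/m.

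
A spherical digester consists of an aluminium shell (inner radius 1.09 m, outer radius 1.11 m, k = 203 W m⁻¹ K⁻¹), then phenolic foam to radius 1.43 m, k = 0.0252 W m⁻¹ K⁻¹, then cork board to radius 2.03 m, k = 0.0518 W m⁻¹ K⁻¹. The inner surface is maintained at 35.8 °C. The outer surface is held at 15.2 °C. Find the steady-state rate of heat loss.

Series thermal resistances, inner to outer:
  R_aluminium = (1/1.09 − 1/1.11)/(4πk) = 0.01653/(4π·203) = 6.480×10^-6 K/W
  R_phenolic foam = (1/1.11 − 1/1.43)/(4πk) = 0.2016/(4π·0.0252) = 0.6366 K/W
  R_cork board = (1/1.43 − 1/2.03)/(4πk) = 0.2067/(4π·0.0518) = 0.3175 K/W
ΣR = 6.480×10^-6 + 0.6366 + 0.3175 = 0.9541 K/W
Q = ΔT/ΣR = (35.8 °C − 15.2 °C)/0.9541 = 21.6 W

Q = 21.6 W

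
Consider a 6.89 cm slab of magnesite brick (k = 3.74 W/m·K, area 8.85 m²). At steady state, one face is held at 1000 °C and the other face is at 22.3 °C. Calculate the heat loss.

Q = 4.70×10^5 W

Q = kA·ΔT/L = 3.74 × 8.85 × |1000 °C − 22.3 °C| / 0.0689 = 4.70×10^5 W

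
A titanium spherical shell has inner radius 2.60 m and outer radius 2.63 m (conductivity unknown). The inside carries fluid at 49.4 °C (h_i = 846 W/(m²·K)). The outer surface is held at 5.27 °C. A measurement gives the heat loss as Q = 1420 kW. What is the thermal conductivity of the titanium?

k = 20.3 W/m·K

ΣR = ΔT/Q = |49.4 − 5.27|/1.42×10^6 = 3.108×10^-5 K/W
Known resistances:
  R_conv,in = 1/(4πr²h) = 1/(4π·2.60²·846) = 1.391×10^-5 K/W
R_titanium = ΣR − ΣR_known = 3.108×10^-5 − 1.391×10^-5 = 1.717×10^-5 K/W
(1/r₁−1/r₂)/(4πk) = 1.717×10^-5 ⇒ k = 0.004387/(4π·1.717×10^-5) = 20.3 W/m·K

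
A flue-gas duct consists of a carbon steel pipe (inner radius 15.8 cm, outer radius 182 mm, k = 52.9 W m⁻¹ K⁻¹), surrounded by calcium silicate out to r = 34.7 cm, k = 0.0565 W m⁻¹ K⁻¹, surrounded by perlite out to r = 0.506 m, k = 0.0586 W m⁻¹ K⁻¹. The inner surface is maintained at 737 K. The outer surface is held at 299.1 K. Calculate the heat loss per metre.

Q' = 154 W/m

Series thermal resistances, inner to outer:
  R'_carbon steel = ln(0.182/0.158)/(2πk) = 0.1414/(2π·52.9) = 4.255×10^-4 m·K/W
  R'_calcium silicate = ln(0.347/0.182)/(2πk) = 0.6453/(2π·0.0565) = 1.818 m·K/W
  R'_perlite = ln(0.506/0.347)/(2πk) = 0.3772/(2π·0.0586) = 1.024 m·K/W
ΣR = 4.255×10^-4 + 1.818 + 1.024 = 2.842 m·K/W
Q' = ΔT/ΣR = (737 K − 299.1 K)/2.842 = 154 W/m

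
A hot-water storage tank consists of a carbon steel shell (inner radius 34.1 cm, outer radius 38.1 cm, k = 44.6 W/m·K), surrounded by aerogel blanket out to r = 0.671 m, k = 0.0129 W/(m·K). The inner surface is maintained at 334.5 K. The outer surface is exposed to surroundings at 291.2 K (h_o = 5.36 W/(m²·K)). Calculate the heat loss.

Resistance network (inner→outer):
  R_carbon steel = (1/0.341 − 1/0.381)/(4πk) = 0.3079/(4π·44.6) = 5.493×10^-4 K/W
  R_aerogel blanket = (1/0.381 − 1/0.671)/(4πk) = 1.134/(4π·0.0129) = 6.998 K/W
  R_conv,out = 1/(4πr²h) = 1/(4π·0.671²·5.36) = 0.03297 K/W
ΣR = 5.493×10^-4 + 6.998 + 0.03297 = 7.032 K/W
Q = ΔT/ΣR = (334.5 K − 291.2 K)/7.032 = 6.16 W

Q = 6.16 W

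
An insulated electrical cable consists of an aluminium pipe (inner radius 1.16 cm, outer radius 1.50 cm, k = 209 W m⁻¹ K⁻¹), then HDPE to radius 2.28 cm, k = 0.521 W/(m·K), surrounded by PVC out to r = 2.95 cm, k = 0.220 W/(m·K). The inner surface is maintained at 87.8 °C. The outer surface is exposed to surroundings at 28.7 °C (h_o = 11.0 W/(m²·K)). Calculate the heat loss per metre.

Resistance network (inner→outer):
  R'_aluminium = ln(0.0150/0.0116)/(2πk) = 0.2570/(2π·209) = 1.957×10^-4 m·K/W
  R'_HDPE = ln(0.0228/0.0150)/(2πk) = 0.4187/(2π·0.521) = 0.1279 m·K/W
  R'_PVC = ln(0.0295/0.0228)/(2πk) = 0.2576/(2π·0.220) = 0.1864 m·K/W
  R'_conv,out = 1/(2πr h) = 1/(2π·0.0295·11.0) = 0.4905 m·K/W
ΣR = 1.957×10^-4 + 0.1279 + 0.1864 + 0.4905 = 0.8050 m·K/W
Q' = ΔT/ΣR = (87.8 °C − 28.7 °C)/0.8050 = 73.4 W/m

Q' = 73.4 W/m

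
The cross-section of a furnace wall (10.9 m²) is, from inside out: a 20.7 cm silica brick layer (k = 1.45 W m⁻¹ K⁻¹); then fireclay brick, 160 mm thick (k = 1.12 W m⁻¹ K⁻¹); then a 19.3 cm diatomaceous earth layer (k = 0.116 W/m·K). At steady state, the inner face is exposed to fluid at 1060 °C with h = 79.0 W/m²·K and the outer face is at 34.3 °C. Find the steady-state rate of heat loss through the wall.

Resistance network (inner→outer):
  R_conv,in = 1/(hA) = 1/(79.0·10.9) = 0.001161 K/W
  R_silica brick = L/(kA) = 0.207/(1.45·10.9) = 0.01310 K/W
  R_fireclay brick = L/(kA) = 0.160/(1.12·10.9) = 0.01311 K/W
  R_diatomaceous earth = L/(kA) = 0.193/(0.116·10.9) = 0.1526 K/W
ΣR = 0.001161 + 0.01310 + 0.01311 + 0.1526 = 0.1800 K/W
Q = ΔT/ΣR = (1060 °C − 34.3 °C)/0.1800 = 5700 W

Q = 5700 W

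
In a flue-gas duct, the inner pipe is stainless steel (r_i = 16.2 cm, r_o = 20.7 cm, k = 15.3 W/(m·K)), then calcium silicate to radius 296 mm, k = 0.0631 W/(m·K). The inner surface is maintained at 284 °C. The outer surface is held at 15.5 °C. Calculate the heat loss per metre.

Series thermal resistances, inner to outer:
  R'_stainless steel = ln(0.207/0.162)/(2πk) = 0.2451/(2π·15.3) = 0.002550 m·K/W
  R'_calcium silicate = ln(0.296/0.207)/(2πk) = 0.3576/(2π·0.0631) = 0.9021 m·K/W
ΣR = 0.002550 + 0.9021 = 0.9047 m·K/W
Q' = ΔT/ΣR = (284 °C − 15.5 °C)/0.9047 = 297 W/m

Q' = 297 W/m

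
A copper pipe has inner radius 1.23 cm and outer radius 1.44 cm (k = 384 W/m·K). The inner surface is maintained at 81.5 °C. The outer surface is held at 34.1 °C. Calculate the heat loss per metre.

Q' = 726 kW/m

Q' = 2πk·ΔT/ln(r₂/r₁) = 2π × 384 × 47.4 / ln(0.0144/0.0123) = 7.26×10^5 W/m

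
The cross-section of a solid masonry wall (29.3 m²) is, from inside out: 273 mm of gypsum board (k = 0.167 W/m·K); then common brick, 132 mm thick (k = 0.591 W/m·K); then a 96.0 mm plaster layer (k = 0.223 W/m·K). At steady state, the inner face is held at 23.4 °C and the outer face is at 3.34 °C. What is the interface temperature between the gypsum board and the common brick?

Resistance network (inner→outer):
  R_gypsum board = L/(kA) = 0.273/(0.167·29.3) = 0.05579 K/W
  R_common brick = L/(kA) = 0.132/(0.591·29.3) = 0.007623 K/W
  R_plaster = L/(kA) = 0.0960/(0.223·29.3) = 0.01469 K/W
ΣR = 0.05579 + 0.007623 + 0.01469 = 0.07810 K/W
Q = ΔT/ΣR = (23.4 °C − 3.34 °C)/0.07810 = 256.9 W
From the inner boundary to the gypsum board/common brick interface, ΣR_partial = 0.05579 K/W.
T_interface = T_in − Q·ΣR_partial = 23.4 °C − (256.9)(0.05579) = 9.07 °C

T = 9.07 °C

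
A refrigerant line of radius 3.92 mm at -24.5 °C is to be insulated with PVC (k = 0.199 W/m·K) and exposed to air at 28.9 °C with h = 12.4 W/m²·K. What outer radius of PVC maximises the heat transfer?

For a cylinder, r_cr = k_ins/h = 0.199/12.4 = 0.0160 m = 1.60 cm

r_cr = 1.60 cm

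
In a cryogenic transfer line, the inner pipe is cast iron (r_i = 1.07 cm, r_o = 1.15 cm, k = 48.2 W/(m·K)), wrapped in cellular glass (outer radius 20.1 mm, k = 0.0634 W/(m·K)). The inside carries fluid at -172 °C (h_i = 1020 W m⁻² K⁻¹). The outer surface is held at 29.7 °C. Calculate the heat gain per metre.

Q' = 142 W/m

Resistance network (inner→outer):
  R'_conv,in = 1/(2πr h) = 1/(2π·0.0107·1020) = 0.01458 m·K/W
  R'_cast iron = ln(0.0115/0.0107)/(2πk) = 0.07210/(2π·48.2) = 2.381×10^-4 m·K/W
  R'_cellular glass = ln(0.0201/0.0115)/(2πk) = 0.5584/(2π·0.0634) = 1.402 m·K/W
ΣR = 0.01458 + 2.381×10^-4 + 1.402 = 1.417 m·K/W
Q' = ΔT/ΣR = (-172 °C − 29.7 °C)/1.417 = -142 W/m
(Negative Q' ⇒ heat flows inward; heat gain = 142 W/m.)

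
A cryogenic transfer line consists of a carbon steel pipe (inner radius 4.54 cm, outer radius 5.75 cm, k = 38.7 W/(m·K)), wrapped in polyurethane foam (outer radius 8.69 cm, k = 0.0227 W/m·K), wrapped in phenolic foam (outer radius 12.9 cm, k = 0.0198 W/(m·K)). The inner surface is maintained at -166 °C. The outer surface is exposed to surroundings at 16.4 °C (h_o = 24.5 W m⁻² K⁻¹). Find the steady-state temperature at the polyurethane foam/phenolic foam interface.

T = -79.7 °C

Series thermal resistances, inner to outer:
  R'_carbon steel = ln(0.0575/0.0454)/(2πk) = 0.2363/(2π·38.7) = 9.717×10^-4 m·K/W
  R'_polyurethane foam = ln(0.0869/0.0575)/(2πk) = 0.4130/(2π·0.0227) = 2.895 m·K/W
  R'_phenolic foam = ln(0.129/0.0869)/(2πk) = 0.3951/(2π·0.0198) = 3.175 m·K/W
  R'_conv,out = 1/(2πr h) = 1/(2π·0.129·24.5) = 0.05036 m·K/W
ΣR = 9.717×10^-4 + 2.895 + 3.175 + 0.05036 = 6.121 m·K/W
Q' = ΔT/ΣR = (-166 °C − 16.4 °C)/6.121 = -29.80 W/m
From the inner boundary to the polyurethane foam/phenolic foam interface, ΣR_partial = 2.896 m·K/W.
T_interface = T_in − Q'·ΣR_partial = -166 °C − (-29.80)(2.896) = -79.7 °C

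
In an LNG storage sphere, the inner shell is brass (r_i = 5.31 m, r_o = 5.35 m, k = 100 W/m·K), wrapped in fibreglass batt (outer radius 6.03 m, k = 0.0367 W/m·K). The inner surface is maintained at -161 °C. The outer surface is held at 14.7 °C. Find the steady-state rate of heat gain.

Series thermal resistances, inner to outer:
  R_brass = (1/5.31 − 1/5.35)/(4πk) = 0.001408/(4π·100) = 1.120×10^-6 K/W
  R_fibreglass batt = (1/5.35 − 1/6.03)/(4πk) = 0.02108/(4π·0.0367) = 0.04570 K/W
ΣR = 1.120×10^-6 + 0.04570 = 0.04570 K/W
Q = ΔT/ΣR = (-161 °C − 14.7 °C)/0.04570 = -3840 W
(Negative Q ⇒ heat flows inward; heat gain = 3840 W.)

Q = 3.84 kW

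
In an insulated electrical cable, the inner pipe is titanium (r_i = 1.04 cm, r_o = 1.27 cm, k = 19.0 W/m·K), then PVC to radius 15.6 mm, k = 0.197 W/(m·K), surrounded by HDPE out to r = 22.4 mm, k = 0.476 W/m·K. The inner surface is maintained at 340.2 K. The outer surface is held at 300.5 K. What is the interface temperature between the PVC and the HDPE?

T = 317.1 K

Resistance network (inner→outer):
  R'_titanium = ln(0.0127/0.0104)/(2πk) = 0.1998/(2π·19.0) = 0.001674 m·K/W
  R'_PVC = ln(0.0156/0.0127)/(2πk) = 0.2057/(2π·0.197) = 0.1662 m·K/W
  R'_HDPE = ln(0.0224/0.0156)/(2πk) = 0.3618/(2π·0.476) = 0.1210 m·K/W
ΣR = 0.001674 + 0.1662 + 0.1210 = 0.2889 m·K/W
Q' = ΔT/ΣR = (340.2 K − 300.5 K)/0.2889 = 137.4 W/m
From the inner boundary to the PVC/HDPE interface, ΣR_partial = 0.1679 m·K/W.
T_interface = T_in − Q'·ΣR_partial = 340.2 K − (137.4)(0.1679) = 317.1 K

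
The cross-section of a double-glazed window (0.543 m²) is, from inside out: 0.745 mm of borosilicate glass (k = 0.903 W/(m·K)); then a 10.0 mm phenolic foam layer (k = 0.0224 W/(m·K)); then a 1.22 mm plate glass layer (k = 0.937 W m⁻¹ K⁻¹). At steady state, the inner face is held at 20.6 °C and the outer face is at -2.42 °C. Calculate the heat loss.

Q = 27.9 W

Treat each layer as a resistance in series:
  R_borosilicate glass = L/(kA) = 7.45×10^-4/(0.903·0.543) = 0.001519 K/W
  R_phenolic foam = L/(kA) = 0.0100/(0.0224·0.543) = 0.8222 K/W
  R_plate glass = L/(kA) = 0.00122/(0.937·0.543) = 0.002398 K/W
ΣR = 0.001519 + 0.8222 + 0.002398 = 0.8261 K/W
Q = ΔT/ΣR = (20.6 °C − -2.42 °C)/0.8261 = 27.9 W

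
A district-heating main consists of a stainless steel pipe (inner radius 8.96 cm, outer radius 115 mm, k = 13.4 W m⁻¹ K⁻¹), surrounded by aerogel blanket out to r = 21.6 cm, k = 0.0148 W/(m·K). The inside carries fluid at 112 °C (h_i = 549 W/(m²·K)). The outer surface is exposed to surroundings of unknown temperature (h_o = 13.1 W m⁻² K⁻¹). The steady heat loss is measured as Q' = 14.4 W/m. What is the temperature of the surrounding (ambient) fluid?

Sum the resistances:
  R'_conv,in = 1/(2πr h) = 1/(2π·0.0896·549) = 0.003235 m·K/W
  R'_stainless steel = ln(0.115/0.0896)/(2πk) = 0.2496/(2π·13.4) = 0.002964 m·K/W
  R'_aerogel blanket = ln(0.216/0.115)/(2πk) = 0.6303/(2π·0.0148) = 6.779 m·K/W
  R'_conv,out = 1/(2πr h) = 1/(2π·0.216·13.1) = 0.05625 m·K/W
ΣR = 6.841 m·K/W
ΔT = Q'·ΣR = 14.4 × 6.841 = 98.51 K
Heat flows outward, so T_out = T_in − ΔT = 112 − 98.51 = 13.5 °C

T_out = 13.5 °C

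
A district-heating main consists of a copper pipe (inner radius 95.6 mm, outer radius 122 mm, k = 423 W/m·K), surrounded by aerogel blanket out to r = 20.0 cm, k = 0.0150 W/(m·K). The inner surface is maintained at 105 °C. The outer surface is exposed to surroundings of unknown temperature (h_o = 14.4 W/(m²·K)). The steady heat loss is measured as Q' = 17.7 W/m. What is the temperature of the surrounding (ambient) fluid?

Series resistances:
  R'_copper = ln(0.122/0.0956)/(2πk) = 0.2438/(2π·423) = 9.175×10^-5 m·K/W
  R'_aerogel blanket = ln(0.200/0.122)/(2πk) = 0.4943/(2π·0.0150) = 5.245 m·K/W
  R'_conv,out = 1/(2πr h) = 1/(2π·0.200·14.4) = 0.05526 m·K/W
ΣR = 5.300 m·K/W
ΔT = Q'·ΣR = 17.7 × 5.300 = 93.81 K
Heat flows outward, so T_out = T_in − ΔT = 105 − 93.81 = 11.2 °C

T_out = 11.2 °C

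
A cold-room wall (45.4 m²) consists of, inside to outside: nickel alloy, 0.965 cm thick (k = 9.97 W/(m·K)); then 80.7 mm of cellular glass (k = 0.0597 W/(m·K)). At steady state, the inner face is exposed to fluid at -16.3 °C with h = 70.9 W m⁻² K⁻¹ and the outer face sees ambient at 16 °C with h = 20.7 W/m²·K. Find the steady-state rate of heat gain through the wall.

Q = 1040 W

Series thermal resistances, inner to outer:
  R_conv,in = 1/(hA) = 1/(70.9·45.4) = 3.107×10^-4 K/W
  R_nickel alloy = L/(kA) = 0.00965/(9.97·45.4) = 2.132×10^-5 K/W
  R_cellular glass = L/(kA) = 0.0807/(0.0597·45.4) = 0.02977 K/W
  R_conv,out = 1/(hA) = 1/(20.7·45.4) = 0.001064 K/W
ΣR = 3.107×10^-4 + 2.132×10^-5 + 0.02977 + 0.001064 = 0.03117 K/W
Q = ΔT/ΣR = (-16.3 °C − 16 °C)/0.03117 = -1040 W
(Negative Q ⇒ heat flows inward; heat gain = 1040 W.)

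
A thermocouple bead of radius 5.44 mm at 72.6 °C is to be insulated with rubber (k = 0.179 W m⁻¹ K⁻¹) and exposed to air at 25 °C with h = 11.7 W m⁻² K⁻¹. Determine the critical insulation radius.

r_cr = 3.06 cm

For a sphere, r_cr = 2k_ins/h = 2·0.179/11.7 = 0.0306 m = 3.06 cm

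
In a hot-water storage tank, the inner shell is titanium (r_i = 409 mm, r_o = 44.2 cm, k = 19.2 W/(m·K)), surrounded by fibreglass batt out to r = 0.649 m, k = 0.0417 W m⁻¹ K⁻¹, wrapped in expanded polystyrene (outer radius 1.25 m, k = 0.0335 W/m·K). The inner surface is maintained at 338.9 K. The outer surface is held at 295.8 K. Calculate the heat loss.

Treat each layer as a resistance in series:
  R_titanium = (1/0.409 − 1/0.442)/(4πk) = 0.1825/(4π·19.2) = 7.566×10^-4 K/W
  R_fibreglass batt = (1/0.442 − 1/0.649)/(4πk) = 0.7216/(4π·0.0417) = 1.377 K/W
  R_expanded polystyrene = (1/0.649 − 1/1.25)/(4πk) = 0.7408/(4π·0.0335) = 1.760 K/W
ΣR = 7.566×10^-4 + 1.377 + 1.760 = 3.138 K/W
Q = ΔT/ΣR = (338.9 K − 295.8 K)/3.138 = 13.7 W

Q = 13.7 W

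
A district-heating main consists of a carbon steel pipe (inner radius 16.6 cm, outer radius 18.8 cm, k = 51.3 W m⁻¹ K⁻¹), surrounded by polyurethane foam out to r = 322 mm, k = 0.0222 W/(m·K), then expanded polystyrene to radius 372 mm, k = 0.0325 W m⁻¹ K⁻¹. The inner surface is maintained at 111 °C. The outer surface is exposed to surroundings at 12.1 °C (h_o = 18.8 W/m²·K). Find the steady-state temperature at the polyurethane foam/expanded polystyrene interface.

Resistance network (inner→outer):
  R'_carbon steel = ln(0.188/0.166)/(2πk) = 0.1245/(2π·51.3) = 3.861×10^-4 m·K/W
  R'_polyurethane foam = ln(0.322/0.188)/(2πk) = 0.5381/(2π·0.0222) = 3.858 m·K/W
  R'_expanded polystyrene = ln(0.372/0.322)/(2πk) = 0.1443/(2π·0.0325) = 0.7069 m·K/W
  R'_conv,out = 1/(2πr h) = 1/(2π·0.372·18.8) = 0.02276 m·K/W
ΣR = 3.861×10^-4 + 3.858 + 0.7069 + 0.02276 = 4.588 m·K/W
Q' = ΔT/ΣR = (111 °C − 12.1 °C)/4.588 = 21.56 W/m
From the inner boundary to the polyurethane foam/expanded polystyrene interface, ΣR_partial = 3.858 m·K/W.
T_interface = T_in − Q'·ΣR_partial = 111 °C − (21.56)(3.858) = 27.8 °C

T = 27.8 °C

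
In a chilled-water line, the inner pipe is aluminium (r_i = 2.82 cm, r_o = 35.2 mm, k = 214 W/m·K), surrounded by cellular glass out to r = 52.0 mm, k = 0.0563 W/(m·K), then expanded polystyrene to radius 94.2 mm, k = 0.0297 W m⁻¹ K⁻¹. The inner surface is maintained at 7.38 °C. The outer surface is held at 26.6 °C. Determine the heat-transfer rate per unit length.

Treat each layer as a resistance in series:
  R'_aluminium = ln(0.0352/0.0282)/(2πk) = 0.2217/(2π·214) = 1.649×10^-4 m·K/W
  R'_cellular glass = ln(0.0520/0.0352)/(2πk) = 0.3902/(2π·0.0563) = 1.103 m·K/W
  R'_expanded polystyrene = ln(0.0942/0.0520)/(2πk) = 0.5942/(2π·0.0297) = 3.184 m·K/W
ΣR = 1.649×10^-4 + 1.103 + 3.184 = 4.287 m·K/W
Q' = ΔT/ΣR = (7.38 °C − 26.6 °C)/4.287 = -4.48 W/m
(Negative Q' ⇒ heat flows inward; heat gain = 4.48 W/m.)

Q' = 4.48 W/m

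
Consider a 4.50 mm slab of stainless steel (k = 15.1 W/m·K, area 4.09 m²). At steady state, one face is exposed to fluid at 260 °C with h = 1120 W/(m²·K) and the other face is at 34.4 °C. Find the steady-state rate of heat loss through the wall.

Q = 7.75×10^5 W

Resistance network (inner→outer):
  R_conv,in = 1/(hA) = 1/(1120·4.09) = 2.183×10^-4 K/W
  R_stainless steel = L/(kA) = 0.00450/(15.1·4.09) = 7.286×10^-5 K/W
ΣR = 2.183×10^-4 + 7.286×10^-5 = 2.912×10^-4 K/W
Q = ΔT/ΣR = (260 °C − 34.4 °C)/2.912×10^-4 = 7.75×10^5 W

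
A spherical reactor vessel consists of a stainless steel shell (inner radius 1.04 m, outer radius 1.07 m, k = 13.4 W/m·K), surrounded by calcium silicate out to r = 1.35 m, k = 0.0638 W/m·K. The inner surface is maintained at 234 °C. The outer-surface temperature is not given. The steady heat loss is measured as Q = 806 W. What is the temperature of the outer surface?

T_out = 39.0 °C

Sum the resistances:
  R_stainless steel = (1/1.04 − 1/1.07)/(4πk) = 0.02696/(4π·13.4) = 1.601×10^-4 K/W
  R_calcium silicate = (1/1.07 − 1/1.35)/(4πk) = 0.1938/(4π·0.0638) = 0.2418 K/W
ΣR = 0.2419 K/W
ΔT = Q·ΣR = 806 × 0.2419 = 195.0 K
Heat flows outward, so T_out = T_in − ΔT = 234 − 195.0 = 39.0 °C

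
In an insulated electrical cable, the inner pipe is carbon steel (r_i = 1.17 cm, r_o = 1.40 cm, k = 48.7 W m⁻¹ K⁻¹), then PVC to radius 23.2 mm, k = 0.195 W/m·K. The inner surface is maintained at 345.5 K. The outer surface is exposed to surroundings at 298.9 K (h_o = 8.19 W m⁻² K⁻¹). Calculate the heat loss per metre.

Q' = 37.3 W/m

Resistance network (inner→outer):
  R'_carbon steel = ln(0.0140/0.0117)/(2πk) = 0.1795/(2π·48.7) = 5.865×10^-4 m·K/W
  R'_PVC = ln(0.0232/0.0140)/(2πk) = 0.5051/(2π·0.195) = 0.4122 m·K/W
  R'_conv,out = 1/(2πr h) = 1/(2π·0.0232·8.19) = 0.8376 m·K/W
ΣR = 5.865×10^-4 + 0.4122 + 0.8376 = 1.250 m·K/W
Q' = ΔT/ΣR = (345.5 K − 298.9 K)/1.250 = 37.3 W/m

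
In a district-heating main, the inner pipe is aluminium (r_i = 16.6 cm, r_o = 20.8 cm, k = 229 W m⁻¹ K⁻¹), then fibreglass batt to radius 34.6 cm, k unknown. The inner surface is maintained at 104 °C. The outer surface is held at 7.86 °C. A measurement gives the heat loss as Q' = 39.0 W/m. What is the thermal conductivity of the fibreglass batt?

ΣR = ΔT/Q' = |104 − 7.86|/39.0 = 2.465 m·K/W
Known resistances:
  R'_aluminium = ln(0.208/0.166)/(2πk) = 0.2256/(2π·229) = 1.568×10^-4 m·K/W
R_fibreglass batt = ΣR − ΣR_known = 2.465 − 1.568×10^-4 = 2.465 m·K/W
ln(r₂/r₁)/(2πk) = 2.465 ⇒ k = 0.5089/(2π·2.465) = 0.0329 W/m·K

k = 0.0329 W/m·K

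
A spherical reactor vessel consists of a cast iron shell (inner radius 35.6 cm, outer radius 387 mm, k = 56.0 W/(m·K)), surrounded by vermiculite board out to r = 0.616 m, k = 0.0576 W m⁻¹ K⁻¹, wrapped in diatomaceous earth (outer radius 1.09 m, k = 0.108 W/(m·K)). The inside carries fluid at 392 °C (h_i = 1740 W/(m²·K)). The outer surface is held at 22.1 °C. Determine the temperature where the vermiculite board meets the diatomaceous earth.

Resistance network (inner→outer):
  R_conv,in = 1/(4πr²h) = 1/(4π·0.356²·1740) = 3.609×10^-4 K/W
  R_cast iron = (1/0.356 − 1/0.387)/(4πk) = 0.2250/(4π·56.0) = 3.197×10^-4 K/W
  R_vermiculite board = (1/0.387 − 1/0.616)/(4πk) = 0.9606/(4π·0.0576) = 1.327 K/W
  R_diatomaceous earth = (1/0.616 − 1/1.09)/(4πk) = 0.7059/(4π·0.108) = 0.5202 K/W
ΣR = 3.609×10^-4 + 3.197×10^-4 + 1.327 + 0.5202 = 1.848 K/W
Q = ΔT/ΣR = (392 °C − 22.1 °C)/1.848 = 200.2 W
From the inner boundary to the vermiculite board/diatomaceous earth interface, ΣR_partial = 1.328 K/W.
T_interface = T_in − Q·ΣR_partial = 392 °C − (200.2)(1.328) = 126 °C

T = 126 °C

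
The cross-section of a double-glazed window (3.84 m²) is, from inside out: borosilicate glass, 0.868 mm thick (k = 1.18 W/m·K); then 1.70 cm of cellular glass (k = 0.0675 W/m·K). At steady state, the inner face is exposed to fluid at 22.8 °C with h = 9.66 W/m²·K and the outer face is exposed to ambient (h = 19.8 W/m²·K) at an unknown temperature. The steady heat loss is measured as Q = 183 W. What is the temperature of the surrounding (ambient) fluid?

T_out = 3.42 °C

Sum the resistances:
  R_conv,in = 1/(hA) = 1/(9.66·3.84) = 0.02696 K/W
  R_borosilicate glass = L/(kA) = 8.68×10^-4/(1.18·3.84) = 1.916×10^-4 K/W
  R_cellular glass = L/(kA) = 0.0170/(0.0675·3.84) = 0.06559 K/W
  R_conv,out = 1/(hA) = 1/(19.8·3.84) = 0.01315 K/W
ΣR = 0.1059 K/W
ΔT = Q·ΣR = 183 × 0.1059 = 19.38 K
Heat flows outward, so T_out = T_in − ΔT = 22.8 − 19.38 = 3.42 °C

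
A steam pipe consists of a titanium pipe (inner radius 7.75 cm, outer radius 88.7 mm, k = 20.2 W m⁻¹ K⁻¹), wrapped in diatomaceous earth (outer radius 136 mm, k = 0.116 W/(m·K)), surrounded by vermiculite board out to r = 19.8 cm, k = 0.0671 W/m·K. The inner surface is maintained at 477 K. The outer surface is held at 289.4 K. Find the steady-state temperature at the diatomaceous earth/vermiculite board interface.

Resistance network (inner→outer):
  R'_titanium = ln(0.0887/0.0775)/(2πk) = 0.1350/(2π·20.2) = 0.001064 m·K/W
  R'_diatomaceous earth = ln(0.136/0.0887)/(2πk) = 0.4274/(2π·0.116) = 0.5864 m·K/W
  R'_vermiculite board = ln(0.198/0.136)/(2πk) = 0.3756/(2π·0.0671) = 0.8909 m·K/W
ΣR = 0.001064 + 0.5864 + 0.8909 = 1.478 m·K/W
Q' = ΔT/ΣR = (477 K − 289.4 K)/1.478 = 126.9 W/m
From the inner boundary to the diatomaceous earth/vermiculite board interface, ΣR_partial = 0.5875 m·K/W.
T_interface = T_in − Q'·ΣR_partial = 477 K − (126.9)(0.5875) = 402 K

T = 402 K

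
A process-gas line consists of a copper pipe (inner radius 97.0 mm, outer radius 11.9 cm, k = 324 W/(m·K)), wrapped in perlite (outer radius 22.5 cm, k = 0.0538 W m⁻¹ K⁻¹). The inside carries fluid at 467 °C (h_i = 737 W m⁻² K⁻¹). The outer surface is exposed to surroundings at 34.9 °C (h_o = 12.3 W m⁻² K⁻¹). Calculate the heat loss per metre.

Treat each layer as a resistance in series:
  R'_conv,in = 1/(2πr h) = 1/(2π·0.0970·737) = 0.002226 m·K/W
  R'_copper = ln(0.119/0.0970)/(2πk) = 0.2044/(2π·324) = 1.004×10^-4 m·K/W
  R'_perlite = ln(0.225/0.119)/(2πk) = 0.6370/(2π·0.0538) = 1.884 m·K/W
  R'_conv,out = 1/(2πr h) = 1/(2π·0.225·12.3) = 0.05751 m·K/W
ΣR = 0.002226 + 1.004×10^-4 + 1.884 + 0.05751 = 1.944 m·K/W
Q' = ΔT/ΣR = (467 °C − 34.9 °C)/1.944 = 222 W/m

Q' = 222 W/m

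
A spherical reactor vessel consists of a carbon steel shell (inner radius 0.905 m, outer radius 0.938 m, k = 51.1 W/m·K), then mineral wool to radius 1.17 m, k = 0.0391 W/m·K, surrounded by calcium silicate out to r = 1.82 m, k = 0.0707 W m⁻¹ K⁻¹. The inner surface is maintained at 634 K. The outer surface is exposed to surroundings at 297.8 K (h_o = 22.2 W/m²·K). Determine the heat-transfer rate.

Resistance network (inner→outer):
  R_carbon steel = (1/0.905 − 1/0.938)/(4πk) = 0.03887/(4π·51.1) = 6.054×10^-5 K/W
  R_mineral wool = (1/0.938 − 1/1.17)/(4πk) = 0.2114/(4π·0.0391) = 0.4302 K/W
  R_calcium silicate = (1/1.17 − 1/1.82)/(4πk) = 0.3053/(4π·0.0707) = 0.3436 K/W
  R_conv,out = 1/(4πr²h) = 1/(4π·1.82²·22.2) = 0.001082 K/W
ΣR = 6.054×10^-5 + 0.4302 + 0.3436 + 0.001082 = 0.7749 K/W
Q = ΔT/ΣR = (634 K − 297.8 K)/0.7749 = 434 W

Q = 434 W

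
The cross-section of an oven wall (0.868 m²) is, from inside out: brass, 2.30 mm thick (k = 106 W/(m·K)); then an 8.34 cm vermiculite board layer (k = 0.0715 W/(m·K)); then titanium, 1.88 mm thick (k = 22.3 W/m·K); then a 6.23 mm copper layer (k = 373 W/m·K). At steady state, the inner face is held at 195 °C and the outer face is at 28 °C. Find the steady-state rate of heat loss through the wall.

Series thermal resistances, inner to outer:
  R_brass = L/(kA) = 0.00230/(106·0.868) = 2.500×10^-5 K/W
  R_vermiculite board = L/(kA) = 0.0834/(0.0715·0.868) = 1.344 K/W
  R_titanium = L/(kA) = 0.00188/(22.3·0.868) = 9.713×10^-5 K/W
  R_copper = L/(kA) = 0.00623/(373·0.868) = 1.924×10^-5 K/W
ΣR = 2.500×10^-5 + 1.344 + 9.713×10^-5 + 1.924×10^-5 = 1.344 K/W
Q = ΔT/ΣR = (195 °C − 28 °C)/1.344 = 124 W

Q = 124 W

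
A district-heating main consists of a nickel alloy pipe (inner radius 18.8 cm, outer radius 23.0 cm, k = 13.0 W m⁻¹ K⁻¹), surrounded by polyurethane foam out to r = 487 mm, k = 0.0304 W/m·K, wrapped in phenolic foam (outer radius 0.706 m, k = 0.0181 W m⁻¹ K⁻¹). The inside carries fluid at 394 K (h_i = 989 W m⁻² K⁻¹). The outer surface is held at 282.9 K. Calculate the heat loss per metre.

Resistance network (inner→outer):
  R'_conv,in = 1/(2πr h) = 1/(2π·0.188·989) = 8.560×10^-4 m·K/W
  R'_nickel alloy = ln(0.230/0.188)/(2πk) = 0.2016/(2π·13.0) = 0.002469 m·K/W
  R'_polyurethane foam = ln(0.487/0.230)/(2πk) = 0.7502/(2π·0.0304) = 3.927 m·K/W
  R'_phenolic foam = ln(0.706/0.487)/(2πk) = 0.3714/(2π·0.0181) = 3.265 m·K/W
ΣR = 8.560×10^-4 + 0.002469 + 3.927 + 3.265 = 7.195 m·K/W
Q' = ΔT/ΣR = (394 K − 282.9 K)/7.195 = 15.4 W/m

Q' = 15.4 W/m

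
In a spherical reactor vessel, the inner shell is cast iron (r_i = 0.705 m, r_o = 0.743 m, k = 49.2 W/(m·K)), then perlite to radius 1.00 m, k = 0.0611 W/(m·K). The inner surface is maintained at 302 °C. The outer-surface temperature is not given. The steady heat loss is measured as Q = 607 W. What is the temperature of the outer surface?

Sum the resistances:
  R_cast iron = (1/0.705 − 1/0.743)/(4πk) = 0.07254/(4π·49.2) = 1.173×10^-4 K/W
  R_perlite = (1/0.743 − 1/1.00)/(4πk) = 0.3459/(4π·0.0611) = 0.4505 K/W
ΣR = 0.4506 K/W
ΔT = Q·ΣR = 607 × 0.4506 = 273.5 K
Heat flows outward, so T_out = T_in − ΔT = 302 − 273.5 = 28.5 °C

T_out = 28.5 °C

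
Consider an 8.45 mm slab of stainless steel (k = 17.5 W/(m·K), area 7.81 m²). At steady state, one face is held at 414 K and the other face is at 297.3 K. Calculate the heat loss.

Q = 1890 kW

Q = kA·ΔT/L = 17.5 × 7.81 × |414 K − 297.3 K| / 0.00845 = 1.89×10^6 W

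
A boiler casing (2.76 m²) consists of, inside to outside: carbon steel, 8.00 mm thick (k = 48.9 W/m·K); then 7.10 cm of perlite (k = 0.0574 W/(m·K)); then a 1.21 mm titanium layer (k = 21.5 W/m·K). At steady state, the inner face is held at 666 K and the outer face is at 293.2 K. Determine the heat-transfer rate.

Q = 832 W

Series thermal resistances, inner to outer:
  R_carbon steel = L/(kA) = 0.00800/(48.9·2.76) = 5.928×10^-5 K/W
  R_perlite = L/(kA) = 0.0710/(0.0574·2.76) = 0.4482 K/W
  R_titanium = L/(kA) = 0.00121/(21.5·2.76) = 2.039×10^-5 K/W
ΣR = 5.928×10^-5 + 0.4482 + 2.039×10^-5 = 0.4483 K/W
Q = ΔT/ΣR = (666 K − 293.2 K)/0.4483 = 832 W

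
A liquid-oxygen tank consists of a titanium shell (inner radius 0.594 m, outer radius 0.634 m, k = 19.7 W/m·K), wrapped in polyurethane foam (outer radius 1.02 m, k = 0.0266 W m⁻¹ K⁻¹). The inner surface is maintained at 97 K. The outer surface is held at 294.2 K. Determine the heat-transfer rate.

Resistance network (inner→outer):
  R_titanium = (1/0.594 − 1/0.634)/(4πk) = 0.1062/(4π·19.7) = 4.291×10^-4 K/W
  R_polyurethane foam = (1/0.634 − 1/1.02)/(4πk) = 0.5969/(4π·0.0266) = 1.786 K/W
ΣR = 4.291×10^-4 + 1.786 = 1.786 K/W
Q = ΔT/ΣR = (97 K − 294.2 K)/1.786 = -110 W
(Negative Q ⇒ heat flows inward; heat gain = 110 W.)

Q = 110 W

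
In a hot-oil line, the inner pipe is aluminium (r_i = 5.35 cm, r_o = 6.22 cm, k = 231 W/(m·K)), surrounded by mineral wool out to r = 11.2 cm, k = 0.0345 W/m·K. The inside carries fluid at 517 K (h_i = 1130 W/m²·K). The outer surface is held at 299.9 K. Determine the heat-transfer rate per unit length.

Resistance network (inner→outer):
  R'_conv,in = 1/(2πr h) = 1/(2π·0.0535·1130) = 0.002633 m·K/W
  R'_aluminium = ln(0.0622/0.0535)/(2πk) = 0.1507/(2π·231) = 1.038×10^-4 m·K/W
  R'_mineral wool = ln(0.112/0.0622)/(2πk) = 0.5881/(2π·0.0345) = 2.713 m·K/W
ΣR = 0.002633 + 1.038×10^-4 + 2.713 = 2.716 m·K/W
Q' = ΔT/ΣR = (517 K − 299.9 K)/2.716 = 79.9 W/m

Q' = 79.9 W/m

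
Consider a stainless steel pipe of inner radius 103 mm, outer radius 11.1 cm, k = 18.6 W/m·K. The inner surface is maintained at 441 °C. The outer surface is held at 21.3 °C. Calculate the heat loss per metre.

Q' = 2πk·ΔT/ln(r₂/r₁) = 2π × 18.6 × 419.7 / ln(0.111/0.103) = 6.56×10^5 W/m

Q' = 6.56×10^5 W/m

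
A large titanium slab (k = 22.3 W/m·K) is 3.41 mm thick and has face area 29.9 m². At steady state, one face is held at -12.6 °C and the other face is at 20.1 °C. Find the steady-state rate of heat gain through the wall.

Q = kA·ΔT/L = 22.3 × 29.9 × |-12.6 °C − 20.1 °C| / 0.00341 = 6.39×10^6 W

Q = 6.39×10^6 W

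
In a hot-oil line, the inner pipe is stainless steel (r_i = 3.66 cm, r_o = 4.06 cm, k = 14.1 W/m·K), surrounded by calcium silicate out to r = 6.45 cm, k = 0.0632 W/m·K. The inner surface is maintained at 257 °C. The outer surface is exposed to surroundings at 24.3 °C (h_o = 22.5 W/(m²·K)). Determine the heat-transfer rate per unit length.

Series thermal resistances, inner to outer:
  R'_stainless steel = ln(0.0406/0.0366)/(2πk) = 0.1037/(2π·14.1) = 0.001171 m·K/W
  R'_calcium silicate = ln(0.0645/0.0406)/(2πk) = 0.4629/(2π·0.0632) = 1.166 m·K/W
  R'_conv,out = 1/(2πr h) = 1/(2π·0.0645·22.5) = 0.1097 m·K/W
ΣR = 0.001171 + 1.166 + 0.1097 = 1.277 m·K/W
Q' = ΔT/ΣR = (257 °C − 24.3 °C)/1.277 = 182 W/m

Q' = 182 W/m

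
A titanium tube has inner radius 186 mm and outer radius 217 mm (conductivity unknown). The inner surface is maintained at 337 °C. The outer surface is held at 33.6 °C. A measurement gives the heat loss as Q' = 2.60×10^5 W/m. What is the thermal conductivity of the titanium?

ΣR = ΔT/Q' = |337 − 33.6|/2.60×10^5 = 0.001167 m·K/W
ln(r₂/r₁)/(2πk) = 0.001167 ⇒ k = 0.1542/(2π·0.001167) = 21.0 W/m·K

k = 21.0 W/m·K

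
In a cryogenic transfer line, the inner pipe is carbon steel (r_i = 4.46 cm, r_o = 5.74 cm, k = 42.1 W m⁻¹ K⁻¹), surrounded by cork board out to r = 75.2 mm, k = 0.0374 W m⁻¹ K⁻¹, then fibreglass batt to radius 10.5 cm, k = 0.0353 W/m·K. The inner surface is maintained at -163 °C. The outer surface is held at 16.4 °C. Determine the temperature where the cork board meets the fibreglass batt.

Treat each layer as a resistance in series:
  R'_carbon steel = ln(0.0574/0.0446)/(2πk) = 0.2523/(2π·42.1) = 9.538×10^-4 m·K/W
  R'_cork board = ln(0.0752/0.0574)/(2πk) = 0.2701/(2π·0.0374) = 1.149 m·K/W
  R'_fibreglass batt = ln(0.105/0.0752)/(2πk) = 0.3338/(2π·0.0353) = 1.505 m·K/W
ΣR = 9.538×10^-4 + 1.149 + 1.505 = 2.655 m·K/W
Q' = ΔT/ΣR = (-163 °C − 16.4 °C)/2.655 = -67.57 W/m
From the inner boundary to the cork board/fibreglass batt interface, ΣR_partial = 1.150 m·K/W.
T_interface = T_in − Q'·ΣR_partial = -163 °C − (-67.57)(1.150) = -85.3 °C

T = -85.3 °C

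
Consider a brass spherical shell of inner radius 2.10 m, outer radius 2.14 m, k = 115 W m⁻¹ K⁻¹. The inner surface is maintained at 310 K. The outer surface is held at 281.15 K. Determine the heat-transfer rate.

Q = 4πk·ΔT/(1/r₁ − 1/r₂) = 4π × 115 × 28.85 / (1/2.10 − 1/2.14) = 4.68×10^6 W

Q = 4680 kW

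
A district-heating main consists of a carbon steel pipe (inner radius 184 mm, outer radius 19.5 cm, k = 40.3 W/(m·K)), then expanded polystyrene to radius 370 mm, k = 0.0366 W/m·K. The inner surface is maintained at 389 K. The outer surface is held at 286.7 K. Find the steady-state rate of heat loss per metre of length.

Treat each layer as a resistance in series:
  R'_carbon steel = ln(0.195/0.184)/(2πk) = 0.05806/(2π·40.3) = 2.293×10^-4 m·K/W
  R'_expanded polystyrene = ln(0.370/0.195)/(2πk) = 0.6405/(2π·0.0366) = 2.785 m·K/W
ΣR = 2.293×10^-4 + 2.785 = 2.785 m·K/W
Q' = ΔT/ΣR = (389 K − 286.7 K)/2.785 = 36.7 W/m

Q' = 36.7 W/m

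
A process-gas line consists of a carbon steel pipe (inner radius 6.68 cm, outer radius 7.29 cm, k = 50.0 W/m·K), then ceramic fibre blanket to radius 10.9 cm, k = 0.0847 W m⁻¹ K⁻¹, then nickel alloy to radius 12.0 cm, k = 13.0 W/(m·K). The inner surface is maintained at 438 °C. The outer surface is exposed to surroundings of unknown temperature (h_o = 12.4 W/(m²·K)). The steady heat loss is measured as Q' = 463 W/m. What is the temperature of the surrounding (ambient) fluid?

T_out = 37.8 °C

Sum the resistances:
  R'_carbon steel = ln(0.0729/0.0668)/(2πk) = 0.08739/(2π·50.0) = 2.782×10^-4 m·K/W
  R'_ceramic fibre blanket = ln(0.109/0.0729)/(2πk) = 0.4023/(2π·0.0847) = 0.7559 m·K/W
  R'_nickel alloy = ln(0.120/0.109)/(2πk) = 0.09614/(2π·13.0) = 0.001177 m·K/W
  R'_conv,out = 1/(2πr h) = 1/(2π·0.120·12.4) = 0.1070 m·K/W
ΣR = 0.8643 m·K/W
ΔT = Q'·ΣR = 463 × 0.8643 = 400.2 K
Heat flows outward, so T_out = T_in − ΔT = 438 − 400.2 = 37.8 °C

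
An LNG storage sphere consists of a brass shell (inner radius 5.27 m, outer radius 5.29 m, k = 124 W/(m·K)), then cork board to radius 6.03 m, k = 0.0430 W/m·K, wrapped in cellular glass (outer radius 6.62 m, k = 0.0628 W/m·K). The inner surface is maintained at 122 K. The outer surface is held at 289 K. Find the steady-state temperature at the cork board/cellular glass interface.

Resistance network (inner→outer):
  R_brass = (1/5.27 − 1/5.29)/(4πk) = 7.174×10^-4/(4π·124) = 4.604×10^-7 K/W
  R_cork board = (1/5.29 − 1/6.03)/(4πk) = 0.02320/(4π·0.0430) = 0.04293 K/W
  R_cellular glass = (1/6.03 − 1/6.62)/(4πk) = 0.01478/(4π·0.0628) = 0.01873 K/W
ΣR = 4.604×10^-7 + 0.04293 + 0.01873 = 0.06166 K/W
Q = ΔT/ΣR = (122 K − 289 K)/0.06166 = -2708 W
From the inner boundary to the cork board/cellular glass interface, ΣR_partial = 0.04293 K/W.
T_interface = T_in − Q·ΣR_partial = 122 K − (-2708)(0.04293) = 238.3 K

T = 238.3 K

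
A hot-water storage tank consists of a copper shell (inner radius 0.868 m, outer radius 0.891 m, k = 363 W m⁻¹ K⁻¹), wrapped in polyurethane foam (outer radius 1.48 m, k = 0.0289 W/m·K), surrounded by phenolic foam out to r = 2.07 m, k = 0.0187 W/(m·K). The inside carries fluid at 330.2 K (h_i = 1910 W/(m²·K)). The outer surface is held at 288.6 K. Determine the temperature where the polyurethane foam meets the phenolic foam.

Treat each layer as a resistance in series:
  R_conv,in = 1/(4πr²h) = 1/(4π·0.868²·1910) = 5.530×10^-5 K/W
  R_copper = (1/0.868 − 1/0.891)/(4πk) = 0.02974/(4π·363) = 6.519×10^-6 K/W
  R_polyurethane foam = (1/0.891 − 1/1.48)/(4πk) = 0.4467/(4π·0.0289) = 1.230 K/W
  R_phenolic foam = (1/1.48 − 1/2.07)/(4πk) = 0.1926/(4π·0.0187) = 0.8195 K/W
ΣR = 5.530×10^-5 + 6.519×10^-6 + 1.230 + 0.8195 = 2.050 K/W
Q = ΔT/ΣR = (330.2 K − 288.6 K)/2.050 = 20.29 W
From the inner boundary to the polyurethane foam/phenolic foam interface, ΣR_partial = 1.230 K/W.
T_interface = T_in − Q·ΣR_partial = 330.2 K − (20.29)(1.230) = 305.2 K

T = 305.2 K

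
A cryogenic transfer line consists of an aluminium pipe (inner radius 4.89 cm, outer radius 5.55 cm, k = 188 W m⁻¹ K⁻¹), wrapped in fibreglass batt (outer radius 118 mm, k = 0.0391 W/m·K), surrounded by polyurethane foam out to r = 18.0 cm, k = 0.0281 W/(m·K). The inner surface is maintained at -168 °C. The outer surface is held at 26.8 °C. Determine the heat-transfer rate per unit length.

Q' = 35.7 W/m

Resistance network (inner→outer):
  R'_aluminium = ln(0.0555/0.0489)/(2πk) = 0.1266/(2π·188) = 1.072×10^-4 m·K/W
  R'_fibreglass batt = ln(0.118/0.0555)/(2πk) = 0.7543/(2π·0.0391) = 3.070 m·K/W
  R'_polyurethane foam = ln(0.180/0.118)/(2πk) = 0.4223/(2π·0.0281) = 2.392 m·K/W
ΣR = 1.072×10^-4 + 3.070 + 2.392 = 5.462 m·K/W
Q' = ΔT/ΣR = (-168 °C − 26.8 °C)/5.462 = -35.7 W/m
(Negative Q' ⇒ heat flows inward; heat gain = 35.7 W/m.)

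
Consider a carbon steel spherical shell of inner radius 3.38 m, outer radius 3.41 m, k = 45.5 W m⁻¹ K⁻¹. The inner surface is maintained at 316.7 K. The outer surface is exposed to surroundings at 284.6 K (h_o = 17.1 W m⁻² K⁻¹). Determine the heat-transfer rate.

Series thermal resistances, inner to outer:
  R_carbon steel = (1/3.38 − 1/3.41)/(4πk) = 0.002603/(4π·45.5) = 4.552×10^-6 K/W
  R_conv,out = 1/(4πr²h) = 1/(4π·3.41²·17.1) = 4.002×10^-4 K/W
ΣR = 4.552×10^-6 + 4.002×10^-4 = 4.048×10^-4 K/W
Q = ΔT/ΣR = (316.7 K − 284.6 K)/4.048×10^-4 = 79300 W

Q = 79300 W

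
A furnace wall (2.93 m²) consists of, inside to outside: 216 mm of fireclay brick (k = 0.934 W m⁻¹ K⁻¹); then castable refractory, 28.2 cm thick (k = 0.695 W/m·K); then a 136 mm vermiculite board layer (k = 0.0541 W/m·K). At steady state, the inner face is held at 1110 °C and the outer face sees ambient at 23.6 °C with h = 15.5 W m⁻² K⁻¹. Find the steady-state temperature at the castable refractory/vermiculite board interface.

T = 895 °C

Treat each layer as a resistance in series:
  R_fireclay brick = L/(kA) = 0.216/(0.934·2.93) = 0.07893 K/W
  R_castable refractory = L/(kA) = 0.282/(0.695·2.93) = 0.1385 K/W
  R_vermiculite board = L/(kA) = 0.136/(0.0541·2.93) = 0.8580 K/W
  R_conv,out = 1/(hA) = 1/(15.5·2.93) = 0.02202 K/W
ΣR = 0.07893 + 0.1385 + 0.8580 + 0.02202 = 1.097 K/W
Q = ΔT/ΣR = (1110 °C − 23.6 °C)/1.097 = 990.3 W
From the inner boundary to the castable refractory/vermiculite board interface, ΣR_partial = 0.2174 K/W.
T_interface = T_in − Q·ΣR_partial = 1110 °C − (990.3)(0.2174) = 895 °C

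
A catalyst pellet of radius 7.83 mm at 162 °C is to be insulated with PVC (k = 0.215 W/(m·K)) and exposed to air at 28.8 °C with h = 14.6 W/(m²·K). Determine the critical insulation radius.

For a sphere, r_cr = 2k_ins/h = 2·0.215/14.6 = 0.0295 m = 2.95 cm

r_cr = 2.95 cm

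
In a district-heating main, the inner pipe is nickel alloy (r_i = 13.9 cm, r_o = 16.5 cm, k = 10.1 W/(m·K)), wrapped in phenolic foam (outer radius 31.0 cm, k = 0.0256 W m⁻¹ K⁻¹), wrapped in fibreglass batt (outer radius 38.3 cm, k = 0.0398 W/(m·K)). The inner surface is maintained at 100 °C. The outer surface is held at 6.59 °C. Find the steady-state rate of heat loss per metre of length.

Q' = 19.6 W/m

Resistance network (inner→outer):
  R'_nickel alloy = ln(0.165/0.139)/(2πk) = 0.1715/(2π·10.1) = 0.002702 m·K/W
  R'_phenolic foam = ln(0.310/0.165)/(2πk) = 0.6306/(2π·0.0256) = 3.921 m·K/W
  R'_fibreglass batt = ln(0.383/0.310)/(2πk) = 0.2115/(2π·0.0398) = 0.8456 m·K/W
ΣR = 0.002702 + 3.921 + 0.8456 = 4.769 m·K/W
Q' = ΔT/ΣR = (100 °C − 6.59 °C)/4.769 = 19.6 W/m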